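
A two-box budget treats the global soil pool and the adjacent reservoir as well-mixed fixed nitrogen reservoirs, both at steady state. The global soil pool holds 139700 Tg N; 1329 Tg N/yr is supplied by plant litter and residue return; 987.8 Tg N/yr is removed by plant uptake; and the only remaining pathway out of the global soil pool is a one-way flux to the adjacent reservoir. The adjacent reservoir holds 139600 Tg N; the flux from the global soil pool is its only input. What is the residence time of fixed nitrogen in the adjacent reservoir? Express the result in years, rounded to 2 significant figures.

Balance the global soil pool: ΣF_in = 1329.0 Tg N/yr.
Flux to the adjacent reservoir = ΣF_in − (987.8) = 341.20 Tg N/yr.
At steady state the output of the adjacent reservoir equals its input, 341.20 Tg N/yr.
τ = M / F = 139600 / 341.20 = 409.1 yr.

410 yr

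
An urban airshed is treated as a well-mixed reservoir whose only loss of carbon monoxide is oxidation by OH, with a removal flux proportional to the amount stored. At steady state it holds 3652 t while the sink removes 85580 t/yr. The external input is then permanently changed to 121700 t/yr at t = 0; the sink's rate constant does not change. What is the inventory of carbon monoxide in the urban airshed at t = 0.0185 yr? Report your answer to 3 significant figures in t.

4190 t

τ = M₀/F₀ = 3652/85580 = 0.04267 yr; rate constant k = 1/τ.
New steady state M_∞ = F₁/k = F₁·τ = 121700 × 0.04267 = 5193.4 t.
M(t) = M_∞ + (M₀ − M_∞)·e^(−t/τ); t/τ = 0.0185/0.04267 = 0.4335, so e^(−t/τ) = 0.6482.
M(t) = 5193.4 − 1541 × 0.6482 = 4194.2 t.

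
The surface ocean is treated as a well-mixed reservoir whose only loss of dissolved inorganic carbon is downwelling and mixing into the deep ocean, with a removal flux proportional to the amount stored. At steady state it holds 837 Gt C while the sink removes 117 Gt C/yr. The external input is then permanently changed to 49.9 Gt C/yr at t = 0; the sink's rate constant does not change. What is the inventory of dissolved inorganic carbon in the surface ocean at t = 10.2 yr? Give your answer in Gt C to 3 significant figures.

Residence time τ = M₀/F₀ = 7.154 yr. The eventual steady state is M_∞ = M₀·(F₁/F₀) = 837 × 49.9/117 = 356.98 Gt C.
The anomaly ΔM(t) = M(t) − M_∞ decays as ΔM₀·e^(−t/τ) with ΔM₀ = 837 − 356.98 = 480.0 Gt C.
At t = 10.2 yr, e^(−t/τ) = e^(−1.426) = 0.2403, so ΔM = 115.4 Gt C and M = 356.98 + 115.4 = 472.33 Gt C.

472 Gt C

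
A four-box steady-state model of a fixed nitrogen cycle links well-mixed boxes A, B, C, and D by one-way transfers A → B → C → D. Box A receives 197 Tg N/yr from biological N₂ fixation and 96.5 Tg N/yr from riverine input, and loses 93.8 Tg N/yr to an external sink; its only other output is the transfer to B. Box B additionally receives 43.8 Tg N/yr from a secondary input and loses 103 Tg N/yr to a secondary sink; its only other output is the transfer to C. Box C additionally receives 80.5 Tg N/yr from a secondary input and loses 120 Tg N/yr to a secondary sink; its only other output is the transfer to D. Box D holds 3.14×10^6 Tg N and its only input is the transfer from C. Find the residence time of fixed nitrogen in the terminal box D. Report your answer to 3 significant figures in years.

31100 yr

Box A: F(A→B) = (197 + 96.5) − 93.8 = 199.70 Tg N/yr.
Box B: F(B→C) = (199.70 + 43.8) − 103 = 140.50 Tg N/yr.
Box C: F(C→D) = (140.50 + 80.5) − 120 = 101.00 Tg N/yr.
Box D throughput = its input = 101.00 Tg N/yr; τ = 3.14×10^6 / 101.00 = 31090 yr.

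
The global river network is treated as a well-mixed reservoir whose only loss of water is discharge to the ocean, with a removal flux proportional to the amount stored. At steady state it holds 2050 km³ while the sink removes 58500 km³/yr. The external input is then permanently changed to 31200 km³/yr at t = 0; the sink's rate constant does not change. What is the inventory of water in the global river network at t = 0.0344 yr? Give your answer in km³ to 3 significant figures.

The sink rate constant is k = F₀/M₀ = 58500/2050 = 28.54 yr⁻¹.
Solving dM/dt = F₁ − kM with M(0) = M₀ gives M(t) = F₁/k + (M₀ − F₁/k)·e^(−kt).
F₁/k = 31200/28.54 = 1093.3 km³; kt = 28.54 × 0.0344 = 0.9817, e^(−kt) = 0.3747.
M(0.0344) = 1093.3 + (2050 − 1093.3) × 0.3747 = 1093.3 + 358.5 = 1451.8 km³.

1450 km³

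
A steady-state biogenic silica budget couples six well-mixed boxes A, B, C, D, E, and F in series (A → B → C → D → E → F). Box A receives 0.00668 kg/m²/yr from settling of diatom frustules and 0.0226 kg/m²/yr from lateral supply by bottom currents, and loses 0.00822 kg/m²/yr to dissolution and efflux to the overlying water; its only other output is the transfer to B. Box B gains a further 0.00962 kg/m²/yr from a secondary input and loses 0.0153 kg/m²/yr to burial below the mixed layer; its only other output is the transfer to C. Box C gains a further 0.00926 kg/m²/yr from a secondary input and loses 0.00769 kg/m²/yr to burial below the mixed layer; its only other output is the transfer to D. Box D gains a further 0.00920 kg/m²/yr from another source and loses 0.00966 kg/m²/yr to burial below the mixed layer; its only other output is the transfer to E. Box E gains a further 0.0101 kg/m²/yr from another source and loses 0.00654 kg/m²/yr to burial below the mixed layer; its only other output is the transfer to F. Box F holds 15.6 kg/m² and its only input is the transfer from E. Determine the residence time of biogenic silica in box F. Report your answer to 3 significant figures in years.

Box A: F(A→B) = (0.00668 + 0.0226) − 0.00822 = 0.021060 kg/m²/yr.
Box B: F(B→C) = (0.021060 + 0.00962) − 0.0153 = 0.015380 kg/m²/yr.
Box C: F(C→D) = (0.015380 + 0.00926) − 0.00769 = 0.016950 kg/m²/yr.
Box D: F(D→E) = (0.016950 + 0.00920) − 0.00966 = 0.016490 kg/m²/yr.
Box E: F(E→F) = (0.016490 + 0.0101) − 0.00654 = 0.020050 kg/m²/yr.
Box F throughput = its input = 0.020050 kg/m²/yr; τ = 15.6 / 0.020050 = 778.1 yr.

778 yr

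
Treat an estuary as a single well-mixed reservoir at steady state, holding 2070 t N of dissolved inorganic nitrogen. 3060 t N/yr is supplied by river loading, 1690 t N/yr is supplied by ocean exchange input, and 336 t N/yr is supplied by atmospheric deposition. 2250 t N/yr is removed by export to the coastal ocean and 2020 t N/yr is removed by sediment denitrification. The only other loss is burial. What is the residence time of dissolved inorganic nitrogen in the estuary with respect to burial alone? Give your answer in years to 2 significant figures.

2.5 yr

At steady state ΣF_in = ΣF_out.
ΣF_in = 3060 + 1690 + 336 = 5086.0 t N/yr.
Burial flux = ΣF_in − (2250 + 2020) = 5086.0 − 4270 = 816.0 t N/yr.
τ = M / F = 2070 / 816.0 = 2.537 yr.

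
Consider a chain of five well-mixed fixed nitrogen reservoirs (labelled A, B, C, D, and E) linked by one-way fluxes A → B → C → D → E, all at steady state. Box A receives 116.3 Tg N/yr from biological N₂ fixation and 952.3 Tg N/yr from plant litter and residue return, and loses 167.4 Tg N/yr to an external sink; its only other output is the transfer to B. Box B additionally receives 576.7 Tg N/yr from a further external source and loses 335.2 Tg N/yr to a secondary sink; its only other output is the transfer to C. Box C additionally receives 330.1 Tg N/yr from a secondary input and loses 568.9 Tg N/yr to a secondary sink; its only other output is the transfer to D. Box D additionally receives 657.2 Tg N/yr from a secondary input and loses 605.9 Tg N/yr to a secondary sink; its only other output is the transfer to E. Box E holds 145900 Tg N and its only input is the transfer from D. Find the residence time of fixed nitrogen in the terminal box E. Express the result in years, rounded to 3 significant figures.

153 yr

Box A: F(A→B) = (116.3 + 952.3) − 167.4 = 901.20 Tg N/yr.
Box B: F(B→C) = (901.20 + 576.7) − 335.2 = 1142.7 Tg N/yr.
Box C: F(C→D) = (1142.7 + 330.1) − 568.9 = 903.90 Tg N/yr.
Box D: F(D→E) = (903.90 + 657.2) − 605.9 = 955.20 Tg N/yr.
Box E throughput = its input = 955.20 Tg N/yr; τ = 145900 / 955.20 = 152.7 yr.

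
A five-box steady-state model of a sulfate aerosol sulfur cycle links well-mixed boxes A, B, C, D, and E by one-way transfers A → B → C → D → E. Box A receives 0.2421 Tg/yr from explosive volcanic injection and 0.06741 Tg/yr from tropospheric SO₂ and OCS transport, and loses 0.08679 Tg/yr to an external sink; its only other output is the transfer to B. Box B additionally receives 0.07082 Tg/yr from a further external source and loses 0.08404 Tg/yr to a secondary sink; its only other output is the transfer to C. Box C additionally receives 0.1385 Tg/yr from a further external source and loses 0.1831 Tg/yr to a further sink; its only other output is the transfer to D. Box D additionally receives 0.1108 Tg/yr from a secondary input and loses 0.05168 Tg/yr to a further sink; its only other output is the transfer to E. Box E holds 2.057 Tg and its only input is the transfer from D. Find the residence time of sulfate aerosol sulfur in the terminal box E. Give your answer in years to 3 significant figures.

9.18 yr

Box A: F(A→B) = (0.2421 + 0.06741) − 0.08679 = 0.22272 Tg/yr.
Box B: F(B→C) = (0.22272 + 0.07082) − 0.08404 = 0.20950 Tg/yr.
Box C: F(C→D) = (0.20950 + 0.1385) − 0.1831 = 0.16490 Tg/yr.
Box D: F(D→E) = (0.16490 + 0.1108) − 0.05168 = 0.22402 Tg/yr.
Box E throughput = its input = 0.22402 Tg/yr; τ = 2.057 / 0.22402 = 9.182 yr.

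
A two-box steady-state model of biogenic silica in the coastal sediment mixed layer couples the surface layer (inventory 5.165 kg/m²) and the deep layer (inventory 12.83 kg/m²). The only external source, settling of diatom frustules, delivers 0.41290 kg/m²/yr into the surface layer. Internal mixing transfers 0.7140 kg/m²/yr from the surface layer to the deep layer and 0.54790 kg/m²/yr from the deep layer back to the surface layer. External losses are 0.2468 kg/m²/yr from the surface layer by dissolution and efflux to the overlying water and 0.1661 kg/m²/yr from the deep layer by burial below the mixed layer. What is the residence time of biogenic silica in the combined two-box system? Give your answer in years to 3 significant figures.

For the system as a whole, the A↔B exchange is internal and contributes nothing to the throughput; only the external sinks remove mass.
M_total = 5.165 + 12.83 = 17.995 kg/m².
ΣF_external_out = 0.2468 + 0.1661 = 0.41290 kg/m²/yr.
τ = M_total / ΣF_ext = 17.995 / 0.41290 = 43.58 yr.

43.6 yr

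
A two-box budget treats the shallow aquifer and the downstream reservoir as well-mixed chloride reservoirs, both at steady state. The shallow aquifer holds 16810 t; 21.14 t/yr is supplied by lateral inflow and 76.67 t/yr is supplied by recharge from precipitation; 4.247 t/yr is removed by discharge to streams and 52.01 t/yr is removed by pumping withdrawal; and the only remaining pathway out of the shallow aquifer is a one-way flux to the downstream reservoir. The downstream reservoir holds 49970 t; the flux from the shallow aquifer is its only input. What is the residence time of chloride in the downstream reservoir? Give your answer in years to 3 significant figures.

1200 yr

Balance the shallow aquifer: ΣF_in = 21.14 + 76.67 = 97.810 t/yr.
Flux to the downstream reservoir = ΣF_in − (4.247 + 52.01) = 41.553 t/yr.
At steady state the output of the downstream reservoir equals its input, 41.553 t/yr.
τ = M / F = 49970 / 41.553 = 1203 yr.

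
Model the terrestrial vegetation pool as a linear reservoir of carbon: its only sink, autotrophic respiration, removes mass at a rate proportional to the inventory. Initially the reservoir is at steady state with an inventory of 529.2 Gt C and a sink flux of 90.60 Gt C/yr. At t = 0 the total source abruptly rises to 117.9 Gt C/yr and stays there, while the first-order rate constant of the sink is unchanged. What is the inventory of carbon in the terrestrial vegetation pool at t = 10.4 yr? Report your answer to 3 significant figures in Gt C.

662 Gt C

τ = M₀/F₀ = 529.2/90.60 = 5.841 yr; rate constant k = 1/τ.
New steady state M_∞ = F₁/k = F₁·τ = 117.9 × 5.841 = 688.66 Gt C.
M(t) = M_∞ + (M₀ − M_∞)·e^(−t/τ); t/τ = 10.4/5.841 = 1.780, so e^(−t/τ) = 0.1686.
M(t) = 688.66 − 159.5 × 0.1686 = 661.78 Gt C.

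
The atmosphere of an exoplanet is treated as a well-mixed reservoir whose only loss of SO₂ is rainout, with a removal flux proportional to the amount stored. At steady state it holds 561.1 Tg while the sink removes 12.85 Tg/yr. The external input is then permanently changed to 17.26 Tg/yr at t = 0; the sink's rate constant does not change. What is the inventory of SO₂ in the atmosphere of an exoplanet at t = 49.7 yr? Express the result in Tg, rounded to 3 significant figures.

The sink rate constant is k = F₀/M₀ = 12.85/561.1 = 0.02290 yr⁻¹.
Solving dM/dt = F₁ − kM with M(0) = M₀ gives M(t) = F₁/k + (M₀ − F₁/k)·e^(−kt).
F₁/k = 17.26/0.02290 = 753.66 Tg; kt = 0.02290 × 49.7 = 1.138, e^(−kt) = 0.3204.
M(49.7) = 753.66 + (561.1 − 753.66) × 0.3204 = 753.66 − 61.70 = 691.97 Tg.

692 Tg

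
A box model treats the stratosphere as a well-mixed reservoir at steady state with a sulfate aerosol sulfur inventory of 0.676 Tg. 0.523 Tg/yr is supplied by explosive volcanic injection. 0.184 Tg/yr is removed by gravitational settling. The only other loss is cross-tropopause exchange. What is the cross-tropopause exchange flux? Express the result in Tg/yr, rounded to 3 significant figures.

At steady state ΣF_in = ΣF_out.
ΣF_in = 0.52300 Tg/yr.
Cross-tropopause exchange flux = ΣF_in − (0.184) = 0.52300 − 0.1840 = 0.3390 Tg/yr.

0.339 Tg/yr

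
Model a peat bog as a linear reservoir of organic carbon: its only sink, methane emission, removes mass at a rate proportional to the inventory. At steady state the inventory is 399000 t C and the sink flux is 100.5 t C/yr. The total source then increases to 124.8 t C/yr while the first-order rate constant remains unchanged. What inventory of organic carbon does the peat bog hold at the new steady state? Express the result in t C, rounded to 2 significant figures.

Rate constant k = F/M = 100.5 / 399000 = 0.0002519 yr⁻¹.
At the new steady state, source = k·M_new ⇒ M_new = 124.8 / 0.0002519 = 495500 t C.
(Equivalently M_new = M × F_new/F_old = 399000 × 124.8/100.5.)

500000 t C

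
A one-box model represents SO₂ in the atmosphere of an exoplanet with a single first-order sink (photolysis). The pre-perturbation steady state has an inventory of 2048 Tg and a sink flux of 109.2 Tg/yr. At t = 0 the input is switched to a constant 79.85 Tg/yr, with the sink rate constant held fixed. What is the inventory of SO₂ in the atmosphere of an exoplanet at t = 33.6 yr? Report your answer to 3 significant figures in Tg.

1590 Tg

Residence time τ = M₀/F₀ = 18.75 yr. The eventual steady state is M_∞ = M₀·(F₁/F₀) = 2048 × 79.85/109.2 = 1497.6 Tg.
The anomaly ΔM(t) = M(t) − M_∞ decays as ΔM₀·e^(−t/τ) with ΔM₀ = 2048 − 1497.6 = 550.4 Tg.
At t = 33.6 yr, e^(−t/τ) = e^(−1.792) = 0.1667, so ΔM = 91.76 Tg and M = 1497.6 + 91.76 = 1589.3 Tg.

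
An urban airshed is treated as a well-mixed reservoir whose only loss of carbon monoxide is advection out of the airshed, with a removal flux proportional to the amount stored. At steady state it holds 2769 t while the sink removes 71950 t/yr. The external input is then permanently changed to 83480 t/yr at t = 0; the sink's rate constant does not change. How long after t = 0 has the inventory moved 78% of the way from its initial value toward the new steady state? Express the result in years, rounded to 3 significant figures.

0.0583 yr

τ = M₀/F₀ = 2769/71950 = 0.03849 yr.
The remaining gap fraction is e^(−t/τ); 78% covered ⇒ e^(−t/τ) = 0.220.
t = −τ ln(0.220) = 0.03849 × 1.514 = 0.05827 yr.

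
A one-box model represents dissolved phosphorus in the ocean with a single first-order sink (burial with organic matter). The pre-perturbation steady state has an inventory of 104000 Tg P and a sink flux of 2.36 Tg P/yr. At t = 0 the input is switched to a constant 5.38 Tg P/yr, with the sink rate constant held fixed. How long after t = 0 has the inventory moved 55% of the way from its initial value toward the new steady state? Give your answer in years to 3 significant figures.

35200 yr

τ = M₀/F₀ = 104000/2.36 = 44070 yr.
The remaining gap fraction is e^(−t/τ); 55% covered ⇒ e^(−t/τ) = 0.450.
t = −τ ln(0.450) = 44070 × 0.7985 = 35190 yr.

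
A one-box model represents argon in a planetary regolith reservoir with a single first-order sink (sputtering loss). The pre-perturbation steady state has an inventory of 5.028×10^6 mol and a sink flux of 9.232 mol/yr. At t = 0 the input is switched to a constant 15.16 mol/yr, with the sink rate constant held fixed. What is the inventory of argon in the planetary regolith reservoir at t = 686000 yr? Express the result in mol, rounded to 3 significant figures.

7.34×10^6 mol

τ = M₀/F₀ = 5.028×10^6/9.232 = 544600 yr; rate constant k = 1/τ.
New steady state M_∞ = F₁/k = F₁·τ = 15.16 × 544600 = 8.2566×10^6 mol.
M(t) = M_∞ + (M₀ − M_∞)·e^(−t/τ); t/τ = 686000/544600 = 1.260, so e^(−t/τ) = 0.2838.
M(t) = 8.2566×10^6 − 3.229×10^6 × 0.2838 = 7.3404×10^6 mol.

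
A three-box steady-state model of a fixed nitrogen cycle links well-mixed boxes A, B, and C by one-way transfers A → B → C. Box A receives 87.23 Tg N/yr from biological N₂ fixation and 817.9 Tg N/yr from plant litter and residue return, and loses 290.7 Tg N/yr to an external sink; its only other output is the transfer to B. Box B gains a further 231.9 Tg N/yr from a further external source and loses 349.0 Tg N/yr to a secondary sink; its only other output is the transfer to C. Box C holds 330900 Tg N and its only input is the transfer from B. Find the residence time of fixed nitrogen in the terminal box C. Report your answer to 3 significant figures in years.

Box A: F(A→B) = (87.23 + 817.9) − 290.7 = 614.43 Tg N/yr.
Box B: F(B→C) = (614.43 + 231.9) − 349.0 = 497.33 Tg N/yr.
Box C throughput = its input = 497.33 Tg N/yr; τ = 330900 / 497.33 = 665.4 yr.

665 yr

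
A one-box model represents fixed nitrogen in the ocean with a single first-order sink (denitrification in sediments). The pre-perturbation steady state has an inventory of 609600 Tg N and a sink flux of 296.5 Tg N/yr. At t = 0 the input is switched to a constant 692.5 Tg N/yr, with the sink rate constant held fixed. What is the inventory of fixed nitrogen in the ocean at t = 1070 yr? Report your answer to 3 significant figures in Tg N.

940000 Tg N

Residence time τ = M₀/F₀ = 2056 yr. The eventual steady state is M_∞ = M₀·(F₁/F₀) = 609600 × 692.5/296.5 = 1.4238×10^6 Tg N.
The anomaly ΔM(t) = M(t) − M_∞ decays as ΔM₀·e^(−t/τ) with ΔM₀ = 609600 − 1.4238×10^6 = −814200 Tg N.
At t = 1070 yr, e^(−t/τ) = e^(−0.5204) = 0.5943, so ΔM = −483800 Tg N and M = 1.4238×10^6 − 483800 = 939940 Tg N.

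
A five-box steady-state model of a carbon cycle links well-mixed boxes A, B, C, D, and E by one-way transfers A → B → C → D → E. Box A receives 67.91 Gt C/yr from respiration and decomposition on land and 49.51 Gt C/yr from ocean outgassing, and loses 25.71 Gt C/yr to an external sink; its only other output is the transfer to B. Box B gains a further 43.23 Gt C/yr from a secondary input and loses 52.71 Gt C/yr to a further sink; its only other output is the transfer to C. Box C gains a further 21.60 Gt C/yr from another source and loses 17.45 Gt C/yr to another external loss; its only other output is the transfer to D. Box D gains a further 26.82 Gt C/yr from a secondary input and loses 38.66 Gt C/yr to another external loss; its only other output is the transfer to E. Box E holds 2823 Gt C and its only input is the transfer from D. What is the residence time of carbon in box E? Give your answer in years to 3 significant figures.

37.9 yr

Box A: F(A→B) = (67.91 + 49.51) − 25.71 = 91.710 Gt C/yr.
Box B: F(B→C) = (91.710 + 43.23) − 52.71 = 82.230 Gt C/yr.
Box C: F(C→D) = (82.230 + 21.60) − 17.45 = 86.380 Gt C/yr.
Box D: F(D→E) = (86.380 + 26.82) − 38.66 = 74.540 Gt C/yr.
Box E throughput = its input = 74.540 Gt C/yr; τ = 2823 / 74.540 = 37.87 yr.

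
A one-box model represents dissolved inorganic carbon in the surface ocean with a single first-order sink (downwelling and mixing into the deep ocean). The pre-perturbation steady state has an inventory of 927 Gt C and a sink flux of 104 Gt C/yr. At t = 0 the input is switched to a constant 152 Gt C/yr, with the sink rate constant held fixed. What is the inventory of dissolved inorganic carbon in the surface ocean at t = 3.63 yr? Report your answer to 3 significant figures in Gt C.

1070 Gt C

Residence time τ = M₀/F₀ = 8.913 yr. The eventual steady state is M_∞ = M₀·(F₁/F₀) = 927 × 152/104 = 1354.8 Gt C.
The anomaly ΔM(t) = M(t) − M_∞ decays as ΔM₀·e^(−t/τ) with ΔM₀ = 927 − 1354.8 = −427.8 Gt C.
At t = 3.63 yr, e^(−t/τ) = e^(−0.4072) = 0.6655, so ΔM = −284.7 Gt C and M = 1354.8 − 284.7 = 1070.1 Gt C.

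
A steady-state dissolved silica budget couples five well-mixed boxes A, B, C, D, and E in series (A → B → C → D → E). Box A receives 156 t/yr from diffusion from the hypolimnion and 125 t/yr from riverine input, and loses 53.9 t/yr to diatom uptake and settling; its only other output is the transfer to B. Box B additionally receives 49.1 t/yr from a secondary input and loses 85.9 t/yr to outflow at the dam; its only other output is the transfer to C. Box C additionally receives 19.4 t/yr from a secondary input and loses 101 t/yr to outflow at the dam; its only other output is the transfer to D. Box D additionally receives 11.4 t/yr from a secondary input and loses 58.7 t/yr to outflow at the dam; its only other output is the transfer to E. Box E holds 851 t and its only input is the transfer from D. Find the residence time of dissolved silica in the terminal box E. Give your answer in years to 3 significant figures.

Box A: F(A→B) = (156 + 125) − 53.9 = 227.10 t/yr.
Box B: F(B→C) = (227.10 + 49.1) − 85.9 = 190.30 t/yr.
Box C: F(C→D) = (190.30 + 19.4) − 101 = 108.70 t/yr.
Box D: F(D→E) = (108.70 + 11.4) − 58.7 = 61.400 t/yr.
Box E throughput = its input = 61.400 t/yr; τ = 851 / 61.400 = 13.86 yr.

13.9 yr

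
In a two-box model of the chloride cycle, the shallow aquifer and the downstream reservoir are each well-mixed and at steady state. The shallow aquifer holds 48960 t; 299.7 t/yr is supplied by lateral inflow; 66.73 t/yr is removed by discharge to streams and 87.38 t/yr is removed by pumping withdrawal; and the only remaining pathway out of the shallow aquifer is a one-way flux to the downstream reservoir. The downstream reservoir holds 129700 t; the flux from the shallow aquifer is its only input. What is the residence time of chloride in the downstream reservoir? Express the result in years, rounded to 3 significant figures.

Balance the shallow aquifer: ΣF_in = 299.70 t/yr.
Flux to the downstream reservoir = ΣF_in − (66.73 + 87.38) = 145.59 t/yr.
At steady state the output of the downstream reservoir equals its input, 145.59 t/yr.
τ = M / F = 129700 / 145.59 = 890.9 yr.

891 yr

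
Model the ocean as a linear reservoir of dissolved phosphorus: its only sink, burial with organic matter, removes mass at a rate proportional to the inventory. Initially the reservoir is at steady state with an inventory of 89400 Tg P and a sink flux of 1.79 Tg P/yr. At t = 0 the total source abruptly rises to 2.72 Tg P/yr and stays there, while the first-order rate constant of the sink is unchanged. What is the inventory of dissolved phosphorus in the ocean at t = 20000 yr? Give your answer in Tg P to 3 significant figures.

105000 Tg P

τ = M₀/F₀ = 89400/1.79 = 49940 yr; rate constant k = 1/τ.
New steady state M_∞ = F₁/k = F₁·τ = 2.72 × 49940 = 135850 Tg P.
M(t) = M_∞ + (M₀ − M_∞)·e^(−t/τ); t/τ = 20000/49940 = 0.4004, so e^(−t/τ) = 0.6700.
M(t) = 135850 − 46450 × 0.6700 = 104730 Tg P.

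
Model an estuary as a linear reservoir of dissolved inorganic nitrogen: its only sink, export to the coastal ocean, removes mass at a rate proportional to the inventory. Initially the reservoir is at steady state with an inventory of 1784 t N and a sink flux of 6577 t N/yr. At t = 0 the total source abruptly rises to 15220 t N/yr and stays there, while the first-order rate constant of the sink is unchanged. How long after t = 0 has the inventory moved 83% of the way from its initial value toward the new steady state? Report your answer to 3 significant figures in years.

τ = M₀/F₀ = 1784/6577 = 0.2712 yr.
The remaining gap fraction is e^(−t/τ); 83% covered ⇒ e^(−t/τ) = 0.170.
t = −τ ln(0.170) = 0.2712 × 1.772 = 0.4806 yr.

0.481 yr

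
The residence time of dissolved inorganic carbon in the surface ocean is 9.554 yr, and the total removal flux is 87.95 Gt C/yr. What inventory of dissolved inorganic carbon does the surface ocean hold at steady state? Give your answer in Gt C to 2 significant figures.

840 Gt C

τ = M/F ⇒ M = τ × F = 9.554 × 87.95 = 840.3 Gt C.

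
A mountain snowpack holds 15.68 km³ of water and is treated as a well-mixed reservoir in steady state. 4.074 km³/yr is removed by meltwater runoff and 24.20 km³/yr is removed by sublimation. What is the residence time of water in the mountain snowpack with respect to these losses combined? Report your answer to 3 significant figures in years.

0.555 yr

Total removal = 4.074 + 24.20 = 28.274 km³/yr.
τ = M / ΣF_out = 15.68 / 28.274 = 0.5546 yr.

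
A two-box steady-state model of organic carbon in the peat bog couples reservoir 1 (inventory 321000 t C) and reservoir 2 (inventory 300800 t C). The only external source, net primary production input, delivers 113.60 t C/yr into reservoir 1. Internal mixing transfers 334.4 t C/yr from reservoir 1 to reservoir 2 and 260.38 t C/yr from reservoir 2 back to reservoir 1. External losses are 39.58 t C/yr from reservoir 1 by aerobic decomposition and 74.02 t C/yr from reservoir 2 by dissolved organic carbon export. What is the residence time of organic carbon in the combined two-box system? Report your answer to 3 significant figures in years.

Treat the two boxes together as one reservoir: the mixing fluxes between them are internal recycling, so τ = ΣM / Σ(external losses).
M_total = 321000 + 300800 = 621800 t C.
ΣF_external_out = 39.58 + 74.02 = 113.60 t C/yr.
τ = M_total / ΣF_ext = 621800 / 113.60 = 5474 yr.

5470 yr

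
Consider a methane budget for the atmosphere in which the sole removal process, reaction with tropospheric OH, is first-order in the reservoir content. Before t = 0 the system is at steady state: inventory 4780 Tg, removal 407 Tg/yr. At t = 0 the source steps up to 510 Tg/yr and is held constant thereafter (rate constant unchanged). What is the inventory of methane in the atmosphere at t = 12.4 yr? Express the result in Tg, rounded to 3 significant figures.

Residence time τ = M₀/F₀ = 11.74 yr. The eventual steady state is M_∞ = M₀·(F₁/F₀) = 4780 × 510/407 = 5989.7 Tg.
The anomaly ΔM(t) = M(t) − M_∞ decays as ΔM₀·e^(−t/τ) with ΔM₀ = 4780 − 5989.7 = −1210 Tg.
At t = 12.4 yr, e^(−t/τ) = e^(−1.056) = 0.3479, so ΔM = −420.9 Tg and M = 5989.7 − 420.9 = 5568.8 Tg.

5570 Tg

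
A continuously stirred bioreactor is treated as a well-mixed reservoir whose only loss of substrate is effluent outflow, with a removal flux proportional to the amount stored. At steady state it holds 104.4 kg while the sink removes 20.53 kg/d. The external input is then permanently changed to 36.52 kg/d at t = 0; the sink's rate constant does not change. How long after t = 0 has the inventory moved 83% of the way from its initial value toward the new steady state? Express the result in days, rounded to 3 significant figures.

9.01 d

τ = M₀/F₀ = 104.4/20.53 = 5.085 d.
The remaining gap fraction is e^(−t/τ); 83% covered ⇒ e^(−t/τ) = 0.170.
t = −τ ln(0.170) = 5.085 × 1.772 = 9.011 d.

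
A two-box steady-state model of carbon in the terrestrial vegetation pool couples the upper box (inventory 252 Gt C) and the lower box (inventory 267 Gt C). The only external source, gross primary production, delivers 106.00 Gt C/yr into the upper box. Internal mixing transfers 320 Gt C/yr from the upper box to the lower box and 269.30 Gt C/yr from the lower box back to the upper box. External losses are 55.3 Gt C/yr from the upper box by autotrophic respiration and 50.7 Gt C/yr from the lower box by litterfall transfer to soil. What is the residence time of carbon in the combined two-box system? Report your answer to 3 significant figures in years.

For the system as a whole, the A↔B exchange is internal and contributes nothing to the throughput; only the external sinks remove mass.
M_total = 252 + 267 = 519.00 Gt C.
ΣF_external_out = 55.3 + 50.7 = 106.00 Gt C/yr.
τ = M_total / ΣF_ext = 519.00 / 106.00 = 4.896 yr.

4.90 yr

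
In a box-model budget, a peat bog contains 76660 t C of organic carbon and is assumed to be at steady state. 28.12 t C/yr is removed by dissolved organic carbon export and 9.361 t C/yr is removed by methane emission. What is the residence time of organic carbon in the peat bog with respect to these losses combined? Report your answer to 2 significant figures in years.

Total removal = 28.12 + 9.361 = 37.481 t C/yr.
τ = M / ΣF_out = 76660 / 37.481 = 2045 yr.

2000 yr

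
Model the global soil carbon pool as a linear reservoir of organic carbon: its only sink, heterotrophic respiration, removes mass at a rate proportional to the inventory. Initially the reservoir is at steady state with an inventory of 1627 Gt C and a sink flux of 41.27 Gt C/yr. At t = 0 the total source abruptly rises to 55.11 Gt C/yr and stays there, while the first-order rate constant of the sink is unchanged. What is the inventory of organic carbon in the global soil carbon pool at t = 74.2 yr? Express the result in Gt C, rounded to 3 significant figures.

τ = M₀/F₀ = 1627/41.27 = 39.42 yr; rate constant k = 1/τ.
New steady state M_∞ = F₁/k = F₁·τ = 55.11 × 39.42 = 2172.6 Gt C.
M(t) = M_∞ + (M₀ − M_∞)·e^(−t/τ); t/τ = 74.2/39.42 = 1.882, so e^(−t/τ) = 0.1523.
M(t) = 2172.6 − 545.6 × 0.1523 = 2089.5 Gt C.

2090 Gt C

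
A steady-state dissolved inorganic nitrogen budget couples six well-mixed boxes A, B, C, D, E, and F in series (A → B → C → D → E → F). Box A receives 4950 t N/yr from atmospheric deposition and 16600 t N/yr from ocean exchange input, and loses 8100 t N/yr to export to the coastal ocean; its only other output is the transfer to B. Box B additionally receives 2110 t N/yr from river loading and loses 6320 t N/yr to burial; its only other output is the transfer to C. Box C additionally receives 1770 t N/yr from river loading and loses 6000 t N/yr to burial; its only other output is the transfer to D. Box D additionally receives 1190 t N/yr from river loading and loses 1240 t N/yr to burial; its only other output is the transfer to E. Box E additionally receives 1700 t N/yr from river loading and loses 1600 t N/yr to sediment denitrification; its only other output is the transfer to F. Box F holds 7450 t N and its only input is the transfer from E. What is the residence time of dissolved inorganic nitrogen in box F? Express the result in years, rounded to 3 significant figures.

Box A: F(A→B) = (4950 + 16600) − 8100 = 13450 t N/yr.
Box B: F(B→C) = (13450 + 2110) − 6320 = 9240.0 t N/yr.
Box C: F(C→D) = (9240.0 + 1770) − 6000 = 5010.0 t N/yr.
Box D: F(D→E) = (5010.0 + 1190) − 1240 = 4960.0 t N/yr.
Box E: F(E→F) = (4960.0 + 1700) − 1600 = 5060.0 t N/yr.
Box F throughput = its input = 5060.0 t N/yr; τ = 7450 / 5060.0 = 1.472 yr.

1.47 yr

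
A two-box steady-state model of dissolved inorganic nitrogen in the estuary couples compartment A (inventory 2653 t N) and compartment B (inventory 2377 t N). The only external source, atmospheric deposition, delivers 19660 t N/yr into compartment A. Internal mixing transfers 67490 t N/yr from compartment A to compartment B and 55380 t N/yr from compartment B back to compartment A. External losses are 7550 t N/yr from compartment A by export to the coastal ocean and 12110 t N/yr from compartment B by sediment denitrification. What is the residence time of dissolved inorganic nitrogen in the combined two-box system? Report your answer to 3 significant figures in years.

0.256 yr

Treat the two boxes together as one reservoir: the mixing fluxes between them are internal recycling, so τ = ΣM / Σ(external losses).
M_total = 2653 + 2377 = 5030.0 t N.
ΣF_external_out = 7550 + 12110 = 19660 t N/yr.
τ = M_total / ΣF_ext = 5030.0 / 19660 = 0.2558 yr.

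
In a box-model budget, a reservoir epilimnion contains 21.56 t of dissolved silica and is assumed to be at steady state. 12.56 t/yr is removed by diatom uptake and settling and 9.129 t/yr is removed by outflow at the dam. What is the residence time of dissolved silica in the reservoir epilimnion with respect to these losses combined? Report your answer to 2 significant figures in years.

Total removal = 12.56 + 9.129 = 21.689 t/yr.
τ = M / ΣF_out = 21.56 / 21.689 = 0.9941 yr.

0.99 yr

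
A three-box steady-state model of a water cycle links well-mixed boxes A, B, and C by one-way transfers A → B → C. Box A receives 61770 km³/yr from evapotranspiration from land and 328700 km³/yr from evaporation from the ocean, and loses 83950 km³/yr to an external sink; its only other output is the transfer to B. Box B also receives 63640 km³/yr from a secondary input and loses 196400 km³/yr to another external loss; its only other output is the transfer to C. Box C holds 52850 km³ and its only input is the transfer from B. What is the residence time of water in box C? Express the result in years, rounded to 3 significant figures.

0.304 yr

Box A: F(A→B) = (61770 + 328700) − 83950 = 306520 km³/yr.
Box B: F(B→C) = (306520 + 63640) − 196400 = 173760 km³/yr.
Box C throughput = its input = 173760 km³/yr; τ = 52850 / 173760 = 0.3042 yr.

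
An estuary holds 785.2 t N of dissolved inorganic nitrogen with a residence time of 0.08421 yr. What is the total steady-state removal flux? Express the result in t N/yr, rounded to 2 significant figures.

F = M / τ = 785.2 / 0.08421 = 9324 t N/yr.

9300 t N/yr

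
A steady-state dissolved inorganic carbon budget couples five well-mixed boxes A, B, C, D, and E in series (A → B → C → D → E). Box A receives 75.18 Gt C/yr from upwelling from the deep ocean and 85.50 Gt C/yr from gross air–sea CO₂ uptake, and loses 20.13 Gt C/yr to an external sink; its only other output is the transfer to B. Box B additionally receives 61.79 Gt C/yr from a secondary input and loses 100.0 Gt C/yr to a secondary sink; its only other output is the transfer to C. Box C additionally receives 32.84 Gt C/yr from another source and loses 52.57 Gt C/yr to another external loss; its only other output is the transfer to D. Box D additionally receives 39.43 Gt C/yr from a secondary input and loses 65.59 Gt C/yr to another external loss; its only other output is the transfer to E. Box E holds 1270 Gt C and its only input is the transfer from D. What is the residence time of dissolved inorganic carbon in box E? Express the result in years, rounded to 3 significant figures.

22.5 yr

Box A: F(A→B) = (75.18 + 85.50) − 20.13 = 140.55 Gt C/yr.
Box B: F(B→C) = (140.55 + 61.79) − 100.0 = 102.34 Gt C/yr.
Box C: F(C→D) = (102.34 + 32.84) − 52.57 = 82.610 Gt C/yr.
Box D: F(D→E) = (82.610 + 39.43) − 65.59 = 56.450 Gt C/yr.
Box E throughput = its input = 56.450 Gt C/yr; τ = 1270 / 56.450 = 22.50 yr.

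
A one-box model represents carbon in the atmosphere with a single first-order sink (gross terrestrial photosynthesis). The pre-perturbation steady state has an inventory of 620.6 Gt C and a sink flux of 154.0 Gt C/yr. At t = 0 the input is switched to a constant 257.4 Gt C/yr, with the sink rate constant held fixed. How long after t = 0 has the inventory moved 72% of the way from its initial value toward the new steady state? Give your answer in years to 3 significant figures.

τ = M₀/F₀ = 620.6/154.0 = 4.030 yr.
The remaining gap fraction is e^(−t/τ); 72% covered ⇒ e^(−t/τ) = 0.280.
t = −τ ln(0.280) = 4.030 × 1.273 = 5.130 yr.

5.13 yr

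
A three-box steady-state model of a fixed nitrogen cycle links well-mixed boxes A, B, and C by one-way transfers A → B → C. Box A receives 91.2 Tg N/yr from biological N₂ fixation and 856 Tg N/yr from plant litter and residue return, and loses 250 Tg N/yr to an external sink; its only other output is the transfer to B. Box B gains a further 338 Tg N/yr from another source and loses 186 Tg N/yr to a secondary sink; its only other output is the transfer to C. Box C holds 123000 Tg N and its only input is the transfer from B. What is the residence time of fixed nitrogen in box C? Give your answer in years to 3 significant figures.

Box A: F(A→B) = (91.2 + 856) − 250 = 697.20 Tg N/yr.
Box B: F(B→C) = (697.20 + 338) − 186 = 849.20 Tg N/yr.
Box C throughput = its input = 849.20 Tg N/yr; τ = 123000 / 849.20 = 144.8 yr.

145 yr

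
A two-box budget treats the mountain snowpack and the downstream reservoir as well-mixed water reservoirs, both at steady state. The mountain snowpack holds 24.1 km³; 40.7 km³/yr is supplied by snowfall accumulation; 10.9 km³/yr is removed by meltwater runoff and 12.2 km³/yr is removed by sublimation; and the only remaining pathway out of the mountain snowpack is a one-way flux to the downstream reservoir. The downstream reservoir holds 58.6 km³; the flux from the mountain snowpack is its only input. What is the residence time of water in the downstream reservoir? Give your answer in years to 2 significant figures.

3.3 yr

Balance the mountain snowpack: ΣF_in = 40.700 km³/yr.
Flux to the downstream reservoir = ΣF_in − (10.9 + 12.2) = 17.600 km³/yr.
At steady state the output of the downstream reservoir equals its input, 17.600 km³/yr.
τ = M / F = 58.6 / 17.600 = 3.330 yr.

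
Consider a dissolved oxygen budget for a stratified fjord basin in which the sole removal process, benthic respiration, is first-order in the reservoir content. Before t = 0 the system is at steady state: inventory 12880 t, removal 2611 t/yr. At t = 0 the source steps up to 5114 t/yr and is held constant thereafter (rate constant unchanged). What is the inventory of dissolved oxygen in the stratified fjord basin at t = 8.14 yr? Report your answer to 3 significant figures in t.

22900 t

Residence time τ = M₀/F₀ = 4.933 yr. The eventual steady state is M_∞ = M₀·(F₁/F₀) = 12880 × 5114/2611 = 25227 t.
The anomaly ΔM(t) = M(t) − M_∞ decays as ΔM₀·e^(−t/τ) with ΔM₀ = 12880 − 25227 = −12350 t.
At t = 8.14 yr, e^(−t/τ) = e^(−1.650) = 0.1920, so ΔM = −2371 t and M = 25227 − 2371 = 22856 t.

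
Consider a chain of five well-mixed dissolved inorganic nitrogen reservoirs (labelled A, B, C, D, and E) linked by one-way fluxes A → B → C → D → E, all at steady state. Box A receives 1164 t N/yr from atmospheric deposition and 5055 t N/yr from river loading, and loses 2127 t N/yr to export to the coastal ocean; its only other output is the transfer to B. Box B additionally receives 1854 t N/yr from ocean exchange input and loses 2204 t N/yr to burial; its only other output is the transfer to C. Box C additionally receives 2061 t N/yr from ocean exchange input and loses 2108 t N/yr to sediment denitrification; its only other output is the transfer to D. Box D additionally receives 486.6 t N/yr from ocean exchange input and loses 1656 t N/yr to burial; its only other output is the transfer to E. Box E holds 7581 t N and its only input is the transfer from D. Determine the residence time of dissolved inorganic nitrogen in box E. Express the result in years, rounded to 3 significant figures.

3.00 yr

Box A: F(A→B) = (1164 + 5055) − 2127 = 4092.0 t N/yr.
Box B: F(B→C) = (4092.0 + 1854) − 2204 = 3742.0 t N/yr.
Box C: F(C→D) = (3742.0 + 2061) − 2108 = 3695.0 t N/yr.
Box D: F(D→E) = (3695.0 + 486.6) − 1656 = 2525.6 t N/yr.
Box E throughput = its input = 2525.6 t N/yr; τ = 7581 / 2525.6 = 3.002 yr.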